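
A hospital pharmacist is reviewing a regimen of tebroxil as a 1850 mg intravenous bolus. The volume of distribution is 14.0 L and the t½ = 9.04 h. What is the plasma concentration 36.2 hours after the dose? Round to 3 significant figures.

C₀ = dose / V = 1850 / 14.0 = 132.1 mg/L
k = ln 2 / 9.04 = 0.07668 h⁻¹
C(t) = C₀ e^(−kt) = 132.1 × e^(−0.07668 × 36.2) = 132.1 × e^(−2.776) = 132.1 × 0.06231 ≈ 8.23 mg/L

8.23 mg/L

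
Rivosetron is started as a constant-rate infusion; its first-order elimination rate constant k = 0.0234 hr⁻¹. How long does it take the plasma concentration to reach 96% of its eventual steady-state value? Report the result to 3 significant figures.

138 hours

f = 1 − e^(−kt)  ⇒  t = −ln(1 − f) / k
t = −ln(1 − 0.96) / 0.02340 = 3.219 / 0.02340 ≈ 138 hours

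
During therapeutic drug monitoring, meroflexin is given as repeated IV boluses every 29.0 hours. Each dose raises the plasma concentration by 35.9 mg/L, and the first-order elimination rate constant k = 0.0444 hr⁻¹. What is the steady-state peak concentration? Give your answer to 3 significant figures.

Fraction remaining after one interval: e^(−kτ) = e^(−0.04440 × 29.0) = 0.2759
R = 1 / (1 − 0.2759) = 1.381
Css,max = 35.9 × 1.381 ≈ 49.6 mg/L

49.6 mg/L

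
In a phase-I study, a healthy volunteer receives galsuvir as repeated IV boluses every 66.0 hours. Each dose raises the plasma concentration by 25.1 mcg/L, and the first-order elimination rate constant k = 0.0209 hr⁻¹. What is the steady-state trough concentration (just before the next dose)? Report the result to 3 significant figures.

8.44 mcg/L

Fraction remaining after one interval: e^(−kτ) = e^(−0.02090 × 66.0) = 0.2517
R = 1 / (1 − 0.2517) = 1.336
Css,max = 25.1 × 1.336 = 33.54 mcg/L
Css,min = Css,max × e^(−kτ) = 33.54 × 0.2517 ≈ 8.44 mcg/L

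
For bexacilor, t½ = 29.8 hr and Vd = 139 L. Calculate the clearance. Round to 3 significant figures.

k = ln 2 / t½ = ln 2 / 29.8 = 0.02326 hr⁻¹
CL = k · V = 0.02326 × 139 ≈ 3.23 L/hr

3.23 L/hr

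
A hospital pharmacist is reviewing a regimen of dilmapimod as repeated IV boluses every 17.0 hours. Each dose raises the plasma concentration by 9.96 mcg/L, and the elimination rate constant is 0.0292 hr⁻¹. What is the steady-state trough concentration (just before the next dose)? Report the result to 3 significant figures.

Fraction remaining after one interval: e^(−kτ) = e^(−0.02920 × 17.0) = 0.6087
R = 1 / (1 − 0.6087) = 2.556
Css,max = 9.96 × 2.556 = 25.45 mcg/L
Css,min = Css,max × e^(−kτ) = 25.45 × 0.6087 ≈ 15.5 mcg/L

15.5 mcg/L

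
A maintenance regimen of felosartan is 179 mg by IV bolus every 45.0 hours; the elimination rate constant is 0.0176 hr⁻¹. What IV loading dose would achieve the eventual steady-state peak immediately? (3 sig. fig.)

Accumulation ratio R = 1 / (1 − e^(−kτ)) = 1 / (1 − e^(−0.01760×45.0)) = 1 / (1 − 0.4529) = 1.828
Loading dose = maintenance dose × R = 179 × 1.828 ≈ 327 mg

327 mg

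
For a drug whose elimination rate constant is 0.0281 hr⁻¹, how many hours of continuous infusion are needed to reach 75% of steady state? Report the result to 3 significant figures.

49.3 hours

f = 1 − e^(−kt)  ⇒  t = −ln(1 − f) / k
t = −ln(1 − 0.75) / 0.02810 = 1.386 / 0.02810 ≈ 49.3 hours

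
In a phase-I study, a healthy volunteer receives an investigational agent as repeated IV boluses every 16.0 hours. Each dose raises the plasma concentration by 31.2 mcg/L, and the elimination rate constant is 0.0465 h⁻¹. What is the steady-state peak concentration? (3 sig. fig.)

59.5 mcg/L

Fraction remaining after one interval: e^(−kτ) = e^(−0.04650 × 16.0) = 0.4752
R = 1 / (1 − 0.4752) = 1.906
Css,max = 31.2 × 1.906 ≈ 59.5 mcg/L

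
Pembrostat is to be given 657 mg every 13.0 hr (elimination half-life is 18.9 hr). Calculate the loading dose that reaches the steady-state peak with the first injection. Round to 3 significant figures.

k = ln 2 / 18.9 = 0.03667 hr⁻¹
Accumulation ratio R = 1 / (1 − e^(−kτ)) = 1 / (1 − e^(−0.03667×13.0)) = 1 / (1 − 0.6208) = 2.637
Loading dose = maintenance dose × R = 657 × 2.637 ≈ 1730 mg

1730 mg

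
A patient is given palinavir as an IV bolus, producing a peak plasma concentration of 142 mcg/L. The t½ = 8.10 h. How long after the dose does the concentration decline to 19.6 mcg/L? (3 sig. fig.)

k = ln 2 / 8.10 = 0.08557 h⁻¹
C(t) = C₀ e^(−kt)  ⇒  t = ln(C₀/C) / k
t = ln(142/19.6) / 0.08557 = 1.980 / 0.08557 ≈ 23.1 hours

23.1 hours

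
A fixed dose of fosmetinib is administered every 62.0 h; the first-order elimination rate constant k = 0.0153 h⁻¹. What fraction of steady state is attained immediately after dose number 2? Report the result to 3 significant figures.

f_n = 1 − e^(−nkτ) = 1 − e^(−2 × 0.01530 × 62.0) = 1 − e^(−1.897) = 1 − 0.1500 ≈ 0.850

0.850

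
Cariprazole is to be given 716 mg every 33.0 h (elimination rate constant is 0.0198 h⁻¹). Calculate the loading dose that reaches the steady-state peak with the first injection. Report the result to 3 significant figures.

1490 mg

Accumulation ratio R = 1 / (1 − e^(−kτ)) = 1 / (1 − e^(−0.01980×33.0)) = 1 / (1 − 0.5203) = 2.085
Loading dose = maintenance dose × R = 716 × 2.085 ≈ 1490 mg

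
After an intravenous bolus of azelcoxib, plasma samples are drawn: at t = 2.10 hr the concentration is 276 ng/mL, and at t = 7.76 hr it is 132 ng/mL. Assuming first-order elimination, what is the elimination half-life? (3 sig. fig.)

k = ln(C₁/C₂) / (t₂ − t₁) = ln(276/132) / (7.76 − 2.10)
  = 0.7376 / 5.660 = 0.1303 hr⁻¹
t½ = ln 2 / k = ln 2 / 0.1303 ≈ 5.32 hours

5.32 hours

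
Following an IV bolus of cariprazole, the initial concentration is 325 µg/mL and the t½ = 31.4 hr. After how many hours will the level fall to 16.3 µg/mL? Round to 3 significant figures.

136 hours

k = ln 2 / 31.4 = 0.02207 hr⁻¹
C(t) = C₀ e^(−kt)  ⇒  t = ln(C₀/C) / k
t = ln(325/16.3) / 0.02207 = 2.993 / 0.02207 ≈ 136 hours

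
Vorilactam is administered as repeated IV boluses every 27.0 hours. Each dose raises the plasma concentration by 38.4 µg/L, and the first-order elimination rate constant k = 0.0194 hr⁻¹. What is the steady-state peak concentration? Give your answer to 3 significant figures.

94.2 µg/L

Fraction remaining after one interval: e^(−kτ) = e^(−0.01940 × 27.0) = 0.5923
R = 1 / (1 − 0.5923) = 2.453
Css,max = 38.4 × 2.453 ≈ 94.2 µg/L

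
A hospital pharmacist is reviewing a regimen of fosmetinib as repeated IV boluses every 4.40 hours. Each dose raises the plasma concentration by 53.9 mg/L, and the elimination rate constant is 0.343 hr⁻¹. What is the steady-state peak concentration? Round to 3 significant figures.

69.2 mg/L

Fraction remaining after one interval: e^(−kτ) = e^(−0.3430 × 4.40) = 0.2211
R = 1 / (1 − 0.2211) = 1.284
Css,max = 53.9 × 1.284 ≈ 69.2 mg/L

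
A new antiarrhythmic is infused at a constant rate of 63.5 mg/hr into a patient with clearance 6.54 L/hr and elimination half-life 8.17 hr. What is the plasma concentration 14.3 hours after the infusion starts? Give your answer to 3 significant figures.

Css = rate / CL = 63.5 / 6.54 = 9.709 µg/mL
k = ln 2 / 8.17 = 0.08484 hr⁻¹
C(t) = Css (1 − e^(−kt)) = 9.709 × (1 − e^(−1.213)) = 9.709 × 0.7028 ≈ 6.82 µg/mL

6.82 µg/mL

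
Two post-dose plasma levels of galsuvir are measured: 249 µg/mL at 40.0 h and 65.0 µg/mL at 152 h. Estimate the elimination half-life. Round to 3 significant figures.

k = ln(C₁/C₂) / (t₂ − t₁) = ln(249/65.0) / (152 − 40.0)
  = 1.343 / 112.0 = 0.01199 h⁻¹
t½ = ln 2 / k = ln 2 / 0.01199 ≈ 57.8 hours

57.8 hours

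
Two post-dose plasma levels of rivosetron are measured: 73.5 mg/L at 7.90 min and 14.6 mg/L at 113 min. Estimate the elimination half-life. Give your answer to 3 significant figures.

k = ln(C₁/C₂) / (t₂ − t₁) = ln(73.5/14.6) / (113 − 7.90)
  = 1.616 / 105.1 = 0.01538 min⁻¹
t½ = ln 2 / k = ln 2 / 0.01538 ≈ 45.1 minutes

45.1 minutes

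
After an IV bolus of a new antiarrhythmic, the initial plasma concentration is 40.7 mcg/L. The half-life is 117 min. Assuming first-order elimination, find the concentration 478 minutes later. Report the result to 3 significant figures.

k = ln 2 / 117 = 0.005924 min⁻¹
478 min is 4.085 half-lives, so C = 40.7 × (1/2)^4.085 = 40.7 × 0.05890 ≈ 2.40 mcg/L

2.40 mcg/L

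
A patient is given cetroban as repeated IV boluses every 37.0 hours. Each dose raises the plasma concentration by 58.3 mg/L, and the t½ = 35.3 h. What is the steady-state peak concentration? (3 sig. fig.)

k = ln 2 / 35.3 = 0.01964 h⁻¹
Fraction remaining after one interval: e^(−kτ) = e^(−0.01964 × 37.0) = 0.4836
R = 1 / (1 − 0.4836) = 1.936
Css,max = 58.3 × 1.936 ≈ 113 mg/L

113 mg/L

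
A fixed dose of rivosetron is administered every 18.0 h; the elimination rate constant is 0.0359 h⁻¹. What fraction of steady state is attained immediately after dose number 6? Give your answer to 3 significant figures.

0.979

f_n = 1 − e^(−nkτ) = 1 − e^(−6 × 0.03590 × 18.0) = 1 − e^(−3.877) = 1 − 0.02071 ≈ 0.979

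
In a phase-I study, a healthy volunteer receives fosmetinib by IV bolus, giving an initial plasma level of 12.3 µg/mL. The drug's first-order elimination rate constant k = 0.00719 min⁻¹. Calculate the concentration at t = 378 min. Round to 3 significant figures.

0.812 µg/mL

C(t) = C₀ e^(−kt) = 12.3 × e^(−0.007190 × 378) = 12.3 × e^(−2.718) = 12.3 × 0.06602 ≈ 0.812 µg/mL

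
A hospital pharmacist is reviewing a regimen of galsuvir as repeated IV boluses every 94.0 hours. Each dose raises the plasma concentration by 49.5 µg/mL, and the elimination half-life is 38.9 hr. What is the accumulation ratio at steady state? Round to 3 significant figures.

k = ln 2 / 38.9 = 0.01782 hr⁻¹
Fraction remaining after one interval: e^(−kτ) = e^(−0.01782 × 94.0) = 0.1873
R = 1 / (1 − 0.1873) = 1 / 0.8127 ≈ 1.23

1.23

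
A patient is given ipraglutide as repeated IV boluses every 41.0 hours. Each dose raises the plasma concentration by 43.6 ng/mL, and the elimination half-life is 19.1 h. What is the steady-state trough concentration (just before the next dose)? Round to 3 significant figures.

k = ln 2 / 19.1 = 0.03629 h⁻¹
Fraction remaining after one interval: e^(−kτ) = e^(−0.03629 × 41.0) = 0.2258
R = 1 / (1 − 0.2258) = 1.292
Css,max = 43.6 × 1.292 = 56.32 ng/mL
Css,min = Css,max × e^(−kτ) = 56.32 × 0.2258 ≈ 12.7 ng/mL

12.7 ng/mL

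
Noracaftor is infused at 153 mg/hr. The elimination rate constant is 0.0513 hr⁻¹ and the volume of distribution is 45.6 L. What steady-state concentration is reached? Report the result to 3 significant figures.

65.4 µg/mL

CL = k · V = 0.0513 × 45.6 = 2.339 L/hr
Css = rate / CL = 153 / 2.339 ≈ 65.4 µg/mL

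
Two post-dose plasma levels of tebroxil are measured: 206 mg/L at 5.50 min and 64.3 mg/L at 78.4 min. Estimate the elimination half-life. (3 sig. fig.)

43.4 minutes

k = ln(C₁/C₂) / (t₂ − t₁) = ln(206/64.3) / (78.4 − 5.50)
  = 1.164 / 72.90 = 0.01597 min⁻¹
t½ = ln 2 / k = ln 2 / 0.01597 ≈ 43.4 minutes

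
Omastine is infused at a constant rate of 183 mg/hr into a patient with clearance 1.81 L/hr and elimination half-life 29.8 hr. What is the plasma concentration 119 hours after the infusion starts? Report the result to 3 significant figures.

Css = rate / CL = 183 / 1.81 = 101.1 µg/mL
k = ln 2 / 29.8 = 0.02326 hr⁻¹
C(t) = Css (1 − e^(−kt)) = 101.1 × (1 − e^(−2.768)) = 101.1 × 0.9372 ≈ 94.8 µg/mL

94.8 µg/mL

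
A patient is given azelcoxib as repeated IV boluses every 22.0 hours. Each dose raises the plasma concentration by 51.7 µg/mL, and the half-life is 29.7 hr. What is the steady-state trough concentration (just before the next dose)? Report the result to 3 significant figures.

77.0 µg/mL

k = ln 2 / 29.7 = 0.02334 hr⁻¹
Fraction remaining after one interval: e^(−kτ) = e^(−0.02334 × 22.0) = 0.5984
R = 1 / (1 − 0.5984) = 2.490
Css,max = 51.7 × 2.490 = 128.7 µg/mL
Css,min = Css,max × e^(−kτ) = 128.7 × 0.5984 ≈ 77.0 µg/mL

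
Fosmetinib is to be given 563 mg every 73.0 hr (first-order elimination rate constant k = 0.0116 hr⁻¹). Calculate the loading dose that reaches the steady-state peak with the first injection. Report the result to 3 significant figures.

986 mg

Accumulation ratio R = 1 / (1 − e^(−kτ)) = 1 / (1 − e^(−0.01160×73.0)) = 1 / (1 − 0.4288) = 1.751
Loading dose = maintenance dose × R = 563 × 1.751 ≈ 986 mg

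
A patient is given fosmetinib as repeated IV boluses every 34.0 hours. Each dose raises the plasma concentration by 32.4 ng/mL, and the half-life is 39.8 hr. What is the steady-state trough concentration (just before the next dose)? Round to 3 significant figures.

k = ln 2 / 39.8 = 0.01742 hr⁻¹
Fraction remaining after one interval: e^(−kτ) = e^(−0.01742 × 34.0) = 0.5531
R = 1 / (1 − 0.5531) = 2.238
Css,max = 32.4 × 2.238 = 72.51 ng/mL
Css,min = Css,max × e^(−kτ) = 72.51 × 0.5531 ≈ 40.1 ng/mL

40.1 ng/mL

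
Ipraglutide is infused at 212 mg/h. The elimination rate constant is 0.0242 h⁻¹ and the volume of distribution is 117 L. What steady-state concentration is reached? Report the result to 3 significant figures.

74.9 mg/L

CL = k · V = 0.0242 × 117 = 2.831 L/h
Css = rate / CL = 212 / 2.831 ≈ 74.9 mg/L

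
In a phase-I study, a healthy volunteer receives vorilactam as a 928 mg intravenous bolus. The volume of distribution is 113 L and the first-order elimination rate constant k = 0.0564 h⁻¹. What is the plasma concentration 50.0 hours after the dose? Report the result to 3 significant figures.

C₀ = dose / V = 928 / 113 = 8.212 µg/mL
C(t) = C₀ e^(−kt) = 8.212 × e^(−0.05640 × 50.0) = 8.212 × e^(−2.820) = 8.212 × 0.05961 ≈ 0.490 µg/mL

0.490 µg/mL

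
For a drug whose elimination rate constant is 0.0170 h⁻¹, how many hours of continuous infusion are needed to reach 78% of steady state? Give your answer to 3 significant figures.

89.1 hours

f = 1 − e^(−kt)  ⇒  t = −ln(1 − f) / k
t = −ln(1 − 0.78) / 0.01700 = 1.514 / 0.01700 ≈ 89.1 hours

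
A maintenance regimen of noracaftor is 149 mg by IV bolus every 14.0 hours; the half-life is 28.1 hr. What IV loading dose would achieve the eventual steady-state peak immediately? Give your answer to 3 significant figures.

k = ln 2 / 28.1 = 0.02467 hr⁻¹
Accumulation ratio R = 1 / (1 − e^(−kτ)) = 1 / (1 − e^(−0.02467×14.0)) = 1 / (1 − 0.7080) = 3.424
Loading dose = maintenance dose × R = 149 × 3.424 ≈ 510 mg

510 mg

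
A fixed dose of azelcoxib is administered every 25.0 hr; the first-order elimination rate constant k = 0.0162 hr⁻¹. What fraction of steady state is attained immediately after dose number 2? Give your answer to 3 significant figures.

f_n = 1 − e^(−nkτ) = 1 − e^(−2 × 0.01620 × 25.0) = 1 − e^(−0.8100) = 1 − 0.4449 ≈ 0.555

0.555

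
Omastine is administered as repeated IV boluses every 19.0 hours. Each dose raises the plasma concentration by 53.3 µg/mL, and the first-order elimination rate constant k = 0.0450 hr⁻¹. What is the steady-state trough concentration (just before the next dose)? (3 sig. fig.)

Fraction remaining after one interval: e^(−kτ) = e^(−0.04500 × 19.0) = 0.4253
R = 1 / (1 − 0.4253) = 1.740
Css,max = 53.3 × 1.740 = 92.74 µg/mL
Css,min = Css,max × e^(−kτ) = 92.74 × 0.4253 ≈ 39.4 µg/mL

39.4 µg/mL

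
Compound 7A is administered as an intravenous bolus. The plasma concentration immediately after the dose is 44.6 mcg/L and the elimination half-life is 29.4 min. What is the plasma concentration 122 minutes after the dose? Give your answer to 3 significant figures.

k = ln 2 / 29.4 = 0.02358 min⁻¹
122 min is 4.150 half-lives, so C = 44.6 × (1/2)^4.150 = 44.6 × 0.05634 ≈ 2.51 mcg/L

2.51 mcg/L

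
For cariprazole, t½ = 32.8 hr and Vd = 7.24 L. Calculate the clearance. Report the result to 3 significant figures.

0.153 L/hr

k = ln 2 / t½ = ln 2 / 32.8 = 0.02113 hr⁻¹
CL = k · V = 0.02113 × 7.24 ≈ 0.153 L/hr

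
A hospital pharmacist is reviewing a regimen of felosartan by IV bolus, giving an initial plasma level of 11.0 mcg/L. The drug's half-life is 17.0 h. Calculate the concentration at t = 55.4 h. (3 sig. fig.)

1.15 mcg/L

k = ln 2 / 17.0 = 0.04077 h⁻¹
C(t) = C₀ e^(−kt) = 11.0 × e^(−0.04077 × 55.4) = 11.0 × e^(−2.259) = 11.0 × 0.1045 ≈ 1.15 mcg/L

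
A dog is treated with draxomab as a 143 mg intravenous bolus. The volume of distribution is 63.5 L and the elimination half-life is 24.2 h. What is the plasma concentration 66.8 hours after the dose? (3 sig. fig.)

C₀ = dose / V = 143 / 63.5 = 2.252 mg/L
k = ln 2 / 24.2 = 0.02864 h⁻¹
C(t) = C₀ e^(−kt) = 2.252 × e^(−0.02864 × 66.8) = 2.252 × e^(−1.913) = 2.252 × 0.1476 ≈ 0.332 mg/L

0.332 mg/L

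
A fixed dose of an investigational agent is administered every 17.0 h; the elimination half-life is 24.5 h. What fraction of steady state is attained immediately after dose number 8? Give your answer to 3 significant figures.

k = ln 2 / 24.5 = 0.02829 h⁻¹
f_n = 1 − e^(−nkτ) = 1 − e^(−8 × 0.02829 × 17.0) = 1 − e^(−3.848) = 1 − 0.02133 ≈ 0.979

0.979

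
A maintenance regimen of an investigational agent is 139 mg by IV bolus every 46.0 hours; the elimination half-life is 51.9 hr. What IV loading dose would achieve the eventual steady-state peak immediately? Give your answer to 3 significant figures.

303 mg

k = ln 2 / 51.9 = 0.01336 hr⁻¹
Accumulation ratio R = 1 / (1 − e^(−kτ)) = 1 / (1 − e^(−0.01336×46.0)) = 1 / (1 − 0.5410) = 2.179
Loading dose = maintenance dose × R = 139 × 2.179 ≈ 303 mg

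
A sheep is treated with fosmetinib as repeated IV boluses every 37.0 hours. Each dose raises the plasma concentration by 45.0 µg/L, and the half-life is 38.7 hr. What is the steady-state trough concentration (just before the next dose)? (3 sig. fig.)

47.9 µg/L

k = ln 2 / 38.7 = 0.01791 hr⁻¹
Fraction remaining after one interval: e^(−kτ) = e^(−0.01791 × 37.0) = 0.5155
R = 1 / (1 − 0.5155) = 2.064
Css,max = 45.0 × 2.064 = 92.87 µg/L
Css,min = Css,max × e^(−kτ) = 92.87 × 0.5155 ≈ 47.9 µg/L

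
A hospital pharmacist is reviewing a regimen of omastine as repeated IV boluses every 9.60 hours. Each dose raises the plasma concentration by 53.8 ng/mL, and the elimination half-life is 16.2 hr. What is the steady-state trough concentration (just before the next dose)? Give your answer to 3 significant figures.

106 ng/mL

k = ln 2 / 16.2 = 0.04279 hr⁻¹
Fraction remaining after one interval: e^(−kτ) = e^(−0.04279 × 9.60) = 0.6632
R = 1 / (1 − 0.6632) = 2.969
Css,max = 53.8 × 2.969 = 159.7 ng/mL
Css,min = Css,max × e^(−kτ) = 159.7 × 0.6632 ≈ 106 ng/mL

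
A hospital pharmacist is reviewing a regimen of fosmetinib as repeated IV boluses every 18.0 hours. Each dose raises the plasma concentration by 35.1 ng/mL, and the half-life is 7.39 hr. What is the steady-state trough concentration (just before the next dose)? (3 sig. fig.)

7.96 ng/mL

k = ln 2 / 7.39 = 0.09380 hr⁻¹
Fraction remaining after one interval: e^(−kτ) = e^(−0.09380 × 18.0) = 0.1848
R = 1 / (1 − 0.1848) = 1.227
Css,max = 35.1 × 1.227 = 43.06 ng/mL
Css,min = Css,max × e^(−kτ) = 43.06 × 0.1848 ≈ 7.96 ng/mL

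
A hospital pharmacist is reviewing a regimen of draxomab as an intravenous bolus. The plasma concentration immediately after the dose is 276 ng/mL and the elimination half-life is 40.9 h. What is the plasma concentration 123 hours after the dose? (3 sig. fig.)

34.3 ng/mL

k = ln 2 / 40.9 = 0.01695 h⁻¹
C(t) = C₀ e^(−kt) = 276 × e^(−0.01695 × 123) = 276 × e^(−2.085) = 276 × 0.1244 ≈ 34.3 ng/mL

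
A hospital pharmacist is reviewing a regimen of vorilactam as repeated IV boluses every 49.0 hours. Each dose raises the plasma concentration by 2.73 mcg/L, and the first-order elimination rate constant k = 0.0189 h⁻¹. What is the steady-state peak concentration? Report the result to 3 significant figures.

4.52 mcg/L

Fraction remaining after one interval: e^(−kτ) = e^(−0.01890 × 49.0) = 0.3961
R = 1 / (1 − 0.3961) = 1.656
Css,max = 2.73 × 1.656 ≈ 4.52 mcg/L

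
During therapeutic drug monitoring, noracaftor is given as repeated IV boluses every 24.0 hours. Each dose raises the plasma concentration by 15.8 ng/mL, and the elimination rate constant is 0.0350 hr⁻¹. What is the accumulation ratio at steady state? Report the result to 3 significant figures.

1.76

Fraction remaining after one interval: e^(−kτ) = e^(−0.03500 × 24.0) = 0.4317
R = 1 / (1 − 0.4317) = 1 / 0.5683 ≈ 1.76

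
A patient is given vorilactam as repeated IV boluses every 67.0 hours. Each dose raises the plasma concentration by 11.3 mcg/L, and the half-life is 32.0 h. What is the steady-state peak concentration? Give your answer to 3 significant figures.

k = ln 2 / 32.0 = 0.02166 h⁻¹
Fraction remaining after one interval: e^(−kτ) = e^(−0.02166 × 67.0) = 0.2343
R = 1 / (1 − 0.2343) = 1.306
Css,max = 11.3 × 1.306 ≈ 14.8 mcg/L

14.8 mcg/L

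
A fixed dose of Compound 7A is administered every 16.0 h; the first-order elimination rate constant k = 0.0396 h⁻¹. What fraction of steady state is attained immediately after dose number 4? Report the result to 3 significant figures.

0.921

f_n = 1 − e^(−nkτ) = 1 − e^(−4 × 0.03960 × 16.0) = 1 − e^(−2.534) = 1 − 0.07931 ≈ 0.921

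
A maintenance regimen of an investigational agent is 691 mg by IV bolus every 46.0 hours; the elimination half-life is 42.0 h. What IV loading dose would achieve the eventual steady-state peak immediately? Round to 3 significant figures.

1300 mg

k = ln 2 / 42.0 = 0.01650 h⁻¹
Accumulation ratio R = 1 / (1 − e^(−kτ)) = 1 / (1 − e^(−0.01650×46.0)) = 1 / (1 − 0.4681) = 1.880
Loading dose = maintenance dose × R = 691 × 1.880 ≈ 1300 mg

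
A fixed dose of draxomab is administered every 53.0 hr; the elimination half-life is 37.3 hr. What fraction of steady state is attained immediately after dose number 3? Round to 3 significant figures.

0.948

k = ln 2 / 37.3 = 0.01858 hr⁻¹
f_n = 1 − e^(−nkτ) = 1 − e^(−3 × 0.01858 × 53.0) = 1 − e^(−2.955) = 1 − 0.05209 ≈ 0.948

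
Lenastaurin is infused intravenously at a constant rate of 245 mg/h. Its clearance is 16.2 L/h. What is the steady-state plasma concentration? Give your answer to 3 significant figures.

Css = infusion rate / CL = 245 / 16.2 ≈ 15.1 mg/L

15.1 mg/L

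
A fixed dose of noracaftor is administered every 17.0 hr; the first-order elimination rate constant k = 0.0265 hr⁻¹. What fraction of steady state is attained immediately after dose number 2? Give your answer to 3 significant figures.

f_n = 1 − e^(−nkτ) = 1 − e^(−2 × 0.02650 × 17.0) = 1 − e^(−0.9010) = 1 − 0.4062 ≈ 0.594

0.594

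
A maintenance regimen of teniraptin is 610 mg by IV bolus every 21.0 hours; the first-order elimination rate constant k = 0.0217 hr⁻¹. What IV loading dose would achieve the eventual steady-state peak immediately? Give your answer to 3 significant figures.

Accumulation ratio R = 1 / (1 − e^(−kτ)) = 1 / (1 − e^(−0.02170×21.0)) = 1 / (1 − 0.6340) = 2.732
Loading dose = maintenance dose × R = 610 × 2.732 ≈ 1670 mg

1670 mg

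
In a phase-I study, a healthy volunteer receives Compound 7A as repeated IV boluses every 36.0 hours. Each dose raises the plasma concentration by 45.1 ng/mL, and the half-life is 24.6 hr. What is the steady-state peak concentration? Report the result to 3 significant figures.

k = ln 2 / 24.6 = 0.02818 hr⁻¹
Fraction remaining after one interval: e^(−kτ) = e^(−0.02818 × 36.0) = 0.3626
R = 1 / (1 − 0.3626) = 1.569
Css,max = 45.1 × 1.569 ≈ 70.8 ng/mL

70.8 ng/mL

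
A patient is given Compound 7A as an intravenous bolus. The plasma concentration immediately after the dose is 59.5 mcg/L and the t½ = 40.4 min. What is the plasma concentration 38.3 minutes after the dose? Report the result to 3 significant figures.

k = ln 2 / 40.4 = 0.01716 min⁻¹
38.3 min is 0.9480 half-lives, so C = 59.5 × (1/2)^0.9480 = 59.5 × 0.5183 ≈ 30.8 mcg/L

30.8 mcg/L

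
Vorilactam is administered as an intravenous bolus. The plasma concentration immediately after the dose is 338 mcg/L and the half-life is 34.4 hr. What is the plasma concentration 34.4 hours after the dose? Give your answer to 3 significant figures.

k = ln 2 / 34.4 = 0.02015 hr⁻¹
34.4 hr is 1.000 half-lives, so C = 338 × (1/2)^1.000 = 338 × 0.5000 ≈ 169 mcg/L

169 mcg/L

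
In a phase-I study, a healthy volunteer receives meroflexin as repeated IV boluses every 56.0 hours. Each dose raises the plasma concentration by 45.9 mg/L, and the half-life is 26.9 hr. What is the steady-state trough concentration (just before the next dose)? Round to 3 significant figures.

14.2 mg/L

k = ln 2 / 26.9 = 0.02577 hr⁻¹
Fraction remaining after one interval: e^(−kτ) = e^(−0.02577 × 56.0) = 0.2362
R = 1 / (1 − 0.2362) = 1.309
Css,max = 45.9 × 1.309 = 60.10 mg/L
Css,min = Css,max × e^(−kτ) = 60.10 × 0.2362 ≈ 14.2 mg/L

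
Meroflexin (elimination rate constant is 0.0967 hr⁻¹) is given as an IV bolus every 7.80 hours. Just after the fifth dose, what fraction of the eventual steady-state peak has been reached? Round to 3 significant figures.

f_n = 1 − e^(−nkτ) = 1 − e^(−5 × 0.09670 × 7.80) = 1 − e^(−3.771) = 1 − 0.02302 ≈ 0.977

0.977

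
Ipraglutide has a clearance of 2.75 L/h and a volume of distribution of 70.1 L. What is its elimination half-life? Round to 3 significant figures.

17.7 hours

k = CL / V = 2.75 / 70.1 = 0.03923 h⁻¹
t½ = ln 2 / k = ln 2 / 0.03923 ≈ 17.7 hours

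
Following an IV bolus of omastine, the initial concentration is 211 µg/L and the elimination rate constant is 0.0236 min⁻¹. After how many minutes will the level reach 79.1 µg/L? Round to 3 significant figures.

C(t) = C₀ e^(−kt)  ⇒  t = ln(C₀/C) / k
t = ln(211/79.1) / 0.02360 = 0.9811 / 0.02360 ≈ 41.6 minutes

41.6 minutes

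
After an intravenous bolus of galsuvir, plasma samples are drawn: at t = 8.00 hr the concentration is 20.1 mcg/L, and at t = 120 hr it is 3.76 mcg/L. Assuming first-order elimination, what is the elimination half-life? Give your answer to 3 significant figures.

k = ln(C₁/C₂) / (t₂ − t₁) = ln(20.1/3.76) / (120 − 8.00)
  = 1.676 / 112.0 = 0.01497 hr⁻¹
t½ = ln 2 / k = ln 2 / 0.01497 ≈ 46.3 hours

46.3 hours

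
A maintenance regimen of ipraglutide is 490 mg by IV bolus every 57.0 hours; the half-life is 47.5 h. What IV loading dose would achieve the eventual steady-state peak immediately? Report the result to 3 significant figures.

k = ln 2 / 47.5 = 0.01459 h⁻¹
Accumulation ratio R = 1 / (1 − e^(−kτ)) = 1 / (1 − e^(−0.01459×57.0)) = 1 / (1 − 0.4353) = 1.771
Loading dose = maintenance dose × R = 490 × 1.771 ≈ 868 mg

868 mg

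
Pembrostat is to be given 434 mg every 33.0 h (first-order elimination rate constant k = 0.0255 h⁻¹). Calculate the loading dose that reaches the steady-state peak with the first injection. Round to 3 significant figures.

Accumulation ratio R = 1 / (1 − e^(−kτ)) = 1 / (1 − e^(−0.02550×33.0)) = 1 / (1 − 0.4311) = 1.758
Loading dose = maintenance dose × R = 434 × 1.758 ≈ 763 mg

763 mg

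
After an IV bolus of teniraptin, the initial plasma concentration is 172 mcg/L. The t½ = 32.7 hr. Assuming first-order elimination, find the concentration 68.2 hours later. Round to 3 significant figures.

40.5 mcg/L

k = ln 2 / 32.7 = 0.02120 hr⁻¹
C(t) = C₀ e^(−kt) = 172 × e^(−0.02120 × 68.2) = 172 × e^(−1.446) = 172 × 0.2356 ≈ 40.5 mcg/L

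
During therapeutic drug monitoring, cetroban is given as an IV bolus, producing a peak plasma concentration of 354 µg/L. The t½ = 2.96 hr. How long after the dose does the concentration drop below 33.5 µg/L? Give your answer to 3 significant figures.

10.1 hours

k = ln 2 / 2.96 = 0.2342 hr⁻¹
C(t) = C₀ e^(−kt)  ⇒  t = ln(C₀/C) / k
t = ln(354/33.5) / 0.2342 = 2.358 / 0.2342 ≈ 10.1 hours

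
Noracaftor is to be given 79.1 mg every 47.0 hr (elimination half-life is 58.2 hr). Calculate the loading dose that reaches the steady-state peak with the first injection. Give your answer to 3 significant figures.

k = ln 2 / 58.2 = 0.01191 hr⁻¹
Accumulation ratio R = 1 / (1 − e^(−kτ)) = 1 / (1 − e^(−0.01191×47.0)) = 1 / (1 − 0.5713) = 2.333
Loading dose = maintenance dose × R = 79.1 × 2.333 ≈ 185 mg

185 mg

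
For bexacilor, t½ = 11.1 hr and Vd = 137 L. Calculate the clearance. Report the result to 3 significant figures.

8.56 L/hr

k = ln 2 / t½ = ln 2 / 11.1 = 0.06245 hr⁻¹
CL = k · V = 0.06245 × 137 ≈ 8.56 L/hr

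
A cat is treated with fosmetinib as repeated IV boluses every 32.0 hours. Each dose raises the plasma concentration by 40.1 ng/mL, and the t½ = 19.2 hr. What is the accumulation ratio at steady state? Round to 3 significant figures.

1.46

k = ln 2 / 19.2 = 0.03610 hr⁻¹
Fraction remaining after one interval: e^(−kτ) = e^(−0.03610 × 32.0) = 0.3150
R = 1 / (1 − 0.3150) = 1 / 0.6850 ≈ 1.46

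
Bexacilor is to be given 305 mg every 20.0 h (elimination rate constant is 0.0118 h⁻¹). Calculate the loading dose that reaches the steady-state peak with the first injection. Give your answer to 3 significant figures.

1450 mg

Accumulation ratio R = 1 / (1 − e^(−kτ)) = 1 / (1 − e^(−0.01180×20.0)) = 1 / (1 − 0.7898) = 4.757
Loading dose = maintenance dose × R = 305 × 4.757 ≈ 1450 mg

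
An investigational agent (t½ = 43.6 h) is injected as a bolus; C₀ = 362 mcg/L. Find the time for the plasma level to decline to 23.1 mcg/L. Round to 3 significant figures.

173 hours

k = ln 2 / 43.6 = 0.01590 h⁻¹
C(t) = C₀ e^(−kt)  ⇒  t = ln(C₀/C) / k
t = ln(362/23.1) / 0.01590 = 2.752 / 0.01590 ≈ 173 hours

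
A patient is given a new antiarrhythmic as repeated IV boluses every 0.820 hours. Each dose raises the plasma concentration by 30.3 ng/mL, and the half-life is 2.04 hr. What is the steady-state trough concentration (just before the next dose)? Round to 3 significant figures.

94.3 ng/mL

k = ln 2 / 2.04 = 0.3398 hr⁻¹
Fraction remaining after one interval: e^(−kτ) = e^(−0.3398 × 0.820) = 0.7568
R = 1 / (1 − 0.7568) = 4.112
Css,max = 30.3 × 4.112 = 124.6 ng/mL
Css,min = Css,max × e^(−kτ) = 124.6 × 0.7568 ≈ 94.3 ng/mL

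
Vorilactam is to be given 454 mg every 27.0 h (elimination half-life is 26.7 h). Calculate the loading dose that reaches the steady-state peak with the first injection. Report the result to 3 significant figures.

k = ln 2 / 26.7 = 0.02596 h⁻¹
Accumulation ratio R = 1 / (1 − e^(−kτ)) = 1 / (1 − e^(−0.02596×27.0)) = 1 / (1 − 0.4961) = 1.985
Loading dose = maintenance dose × R = 454 × 1.985 ≈ 901 mg

901 mg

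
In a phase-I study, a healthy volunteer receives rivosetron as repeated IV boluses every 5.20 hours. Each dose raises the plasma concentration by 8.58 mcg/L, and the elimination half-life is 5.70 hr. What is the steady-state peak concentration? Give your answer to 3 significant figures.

18.3 mcg/L

k = ln 2 / 5.70 = 0.1216 hr⁻¹
Fraction remaining after one interval: e^(−kτ) = e^(−0.1216 × 5.20) = 0.5313
R = 1 / (1 − 0.5313) = 2.134
Css,max = 8.58 × 2.134 ≈ 18.3 mcg/L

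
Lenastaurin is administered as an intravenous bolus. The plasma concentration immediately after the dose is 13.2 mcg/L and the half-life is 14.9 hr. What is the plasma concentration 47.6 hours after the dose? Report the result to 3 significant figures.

k = ln 2 / 14.9 = 0.04652 hr⁻¹
47.6 hr is 3.195 half-lives, so C = 13.2 × (1/2)^3.195 = 13.2 × 0.1092 ≈ 1.44 mcg/L

1.44 mcg/L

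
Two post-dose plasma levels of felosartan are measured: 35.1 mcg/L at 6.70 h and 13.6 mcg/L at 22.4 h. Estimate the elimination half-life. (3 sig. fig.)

k = ln(C₁/C₂) / (t₂ − t₁) = ln(35.1/13.6) / (22.4 − 6.70)
  = 0.9481 / 15.70 = 0.06039 h⁻¹
t½ = ln 2 / k = ln 2 / 0.06039 ≈ 11.5 hours

11.5 hours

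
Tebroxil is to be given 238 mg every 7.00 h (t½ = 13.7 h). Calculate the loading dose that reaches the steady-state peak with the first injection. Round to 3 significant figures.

798 mg

k = ln 2 / 13.7 = 0.05059 h⁻¹
Accumulation ratio R = 1 / (1 − e^(−kτ)) = 1 / (1 − e^(−0.05059×7.00)) = 1 / (1 − 0.7018) = 3.353
Loading dose = maintenance dose × R = 238 × 3.353 ≈ 798 mg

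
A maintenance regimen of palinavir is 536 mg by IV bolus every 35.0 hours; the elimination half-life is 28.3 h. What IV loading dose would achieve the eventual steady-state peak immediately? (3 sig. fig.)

931 mg

k = ln 2 / 28.3 = 0.02449 h⁻¹
Accumulation ratio R = 1 / (1 − e^(−kτ)) = 1 / (1 − e^(−0.02449×35.0)) = 1 / (1 − 0.4243) = 1.737
Loading dose = maintenance dose × R = 536 × 1.737 ≈ 931 mg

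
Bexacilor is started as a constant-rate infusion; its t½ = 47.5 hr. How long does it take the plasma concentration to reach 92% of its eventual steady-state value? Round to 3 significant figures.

173 hours

k = ln 2 / 47.5 = 0.01459 hr⁻¹
f = 1 − e^(−kt)  ⇒  t = −ln(1 − f) / k
t = −ln(1 − 0.92) / 0.01459 = 2.526 / 0.01459 ≈ 173 hours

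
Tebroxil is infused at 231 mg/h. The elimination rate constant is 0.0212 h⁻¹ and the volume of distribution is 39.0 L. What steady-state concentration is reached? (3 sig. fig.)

CL = k · V = 0.0212 × 39.0 = 0.8268 L/h
Css = rate / CL = 231 / 0.8268 ≈ 279 µg/mL

279 µg/mL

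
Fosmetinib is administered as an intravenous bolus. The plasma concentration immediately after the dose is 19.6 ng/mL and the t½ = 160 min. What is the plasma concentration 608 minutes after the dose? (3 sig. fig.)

1.41 ng/mL

k = ln 2 / 160 = 0.004332 min⁻¹
608 min is 3.800 half-lives, so C = 19.6 × (1/2)^3.800 = 19.6 × 0.07179 ≈ 1.41 ng/mL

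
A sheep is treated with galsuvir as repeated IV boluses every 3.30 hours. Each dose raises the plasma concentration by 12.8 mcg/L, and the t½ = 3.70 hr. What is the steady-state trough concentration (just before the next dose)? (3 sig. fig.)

k = ln 2 / 3.70 = 0.1873 hr⁻¹
Fraction remaining after one interval: e^(−kτ) = e^(−0.1873 × 3.30) = 0.5389
R = 1 / (1 − 0.5389) = 2.169
Css,max = 12.8 × 2.169 = 27.76 mcg/L
Css,min = Css,max × e^(−kτ) = 27.76 × 0.5389 ≈ 15.0 mcg/L

15.0 mcg/L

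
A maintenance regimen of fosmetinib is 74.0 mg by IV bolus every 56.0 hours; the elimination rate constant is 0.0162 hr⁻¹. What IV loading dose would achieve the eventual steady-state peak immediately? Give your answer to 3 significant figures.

124 mg

Accumulation ratio R = 1 / (1 − e^(−kτ)) = 1 / (1 − e^(−0.01620×56.0)) = 1 / (1 − 0.4037) = 1.677
Loading dose = maintenance dose × R = 74.0 × 1.677 ≈ 124 mg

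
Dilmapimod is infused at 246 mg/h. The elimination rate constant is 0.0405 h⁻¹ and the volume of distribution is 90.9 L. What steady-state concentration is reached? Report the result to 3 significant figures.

66.8 µg/mL

CL = k · V = 0.0405 × 90.9 = 3.681 L/h
Css = rate / CL = 246 / 3.681 ≈ 66.8 µg/mL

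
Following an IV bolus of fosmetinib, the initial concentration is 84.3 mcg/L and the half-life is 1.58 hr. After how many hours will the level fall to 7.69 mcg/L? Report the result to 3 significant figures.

5.46 hours

k = ln 2 / 1.58 = 0.4387 hr⁻¹
C(t) = C₀ e^(−kt)  ⇒  t = ln(C₀/C) / k
t = ln(84.3/7.69) / 0.4387 = 2.394 / 0.4387 ≈ 5.46 hours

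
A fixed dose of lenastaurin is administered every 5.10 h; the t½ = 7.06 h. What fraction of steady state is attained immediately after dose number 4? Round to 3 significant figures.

k = ln 2 / 7.06 = 0.09818 h⁻¹
f_n = 1 − e^(−nkτ) = 1 − e^(−4 × 0.09818 × 5.10) = 1 − e^(−2.003) = 1 − 0.1349 ≈ 0.865

0.865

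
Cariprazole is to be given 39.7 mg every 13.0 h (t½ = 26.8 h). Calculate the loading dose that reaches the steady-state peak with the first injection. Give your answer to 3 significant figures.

k = ln 2 / 26.8 = 0.02586 h⁻¹
Accumulation ratio R = 1 / (1 − e^(−kτ)) = 1 / (1 − e^(−0.02586×13.0)) = 1 / (1 − 0.7145) = 3.502
Loading dose = maintenance dose × R = 39.7 × 3.502 ≈ 139 mg

139 mg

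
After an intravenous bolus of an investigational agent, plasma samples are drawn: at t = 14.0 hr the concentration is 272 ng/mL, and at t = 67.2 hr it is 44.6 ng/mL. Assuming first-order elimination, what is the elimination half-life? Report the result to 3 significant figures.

20.4 hours

k = ln(C₁/C₂) / (t₂ − t₁) = ln(272/44.6) / (67.2 − 14.0)
  = 1.808 / 53.20 = 0.03399 hr⁻¹
t½ = ln 2 / k = ln 2 / 0.03399 ≈ 20.4 hours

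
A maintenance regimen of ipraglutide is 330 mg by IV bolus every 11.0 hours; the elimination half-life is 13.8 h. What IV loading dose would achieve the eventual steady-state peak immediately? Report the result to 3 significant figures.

777 mg

k = ln 2 / 13.8 = 0.05023 h⁻¹
Accumulation ratio R = 1 / (1 − e^(−kτ)) = 1 / (1 − e^(−0.05023×11.0)) = 1 / (1 − 0.5755) = 2.356
Loading dose = maintenance dose × R = 330 × 2.356 ≈ 777 mg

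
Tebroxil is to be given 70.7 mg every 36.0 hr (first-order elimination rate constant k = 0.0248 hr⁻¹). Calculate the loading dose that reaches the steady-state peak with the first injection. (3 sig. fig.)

120 mg

Accumulation ratio R = 1 / (1 − e^(−kτ)) = 1 / (1 − e^(−0.02480×36.0)) = 1 / (1 − 0.4095) = 1.694
Loading dose = maintenance dose × R = 70.7 × 1.694 ≈ 120 mg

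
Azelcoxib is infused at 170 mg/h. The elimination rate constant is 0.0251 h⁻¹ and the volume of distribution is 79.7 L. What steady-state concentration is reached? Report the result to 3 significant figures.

CL = k · V = 0.0251 × 79.7 = 2.000 L/h
Css = rate / CL = 170 / 2.000 ≈ 85.0 mg/L

85.0 mg/L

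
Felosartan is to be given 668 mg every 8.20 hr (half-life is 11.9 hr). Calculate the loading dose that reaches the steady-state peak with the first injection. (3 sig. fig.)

1760 mg

k = ln 2 / 11.9 = 0.05825 hr⁻¹
Accumulation ratio R = 1 / (1 − e^(−kτ)) = 1 / (1 − e^(−0.05825×8.20)) = 1 / (1 − 0.6203) = 2.633
Loading dose = maintenance dose × R = 668 × 2.633 ≈ 1760 mg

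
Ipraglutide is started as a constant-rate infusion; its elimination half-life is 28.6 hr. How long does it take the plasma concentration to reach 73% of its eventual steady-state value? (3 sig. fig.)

54.0 hours

k = ln 2 / 28.6 = 0.02424 hr⁻¹
f = 1 − e^(−kt)  ⇒  t = −ln(1 − f) / k
t = −ln(1 − 0.73) / 0.02424 = 1.309 / 0.02424 ≈ 54.0 hours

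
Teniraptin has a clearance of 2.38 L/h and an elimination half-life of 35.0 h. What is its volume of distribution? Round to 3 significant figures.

k = ln 2 / t½ = ln 2 / 35.0 = 0.01980 h⁻¹
V = CL / k = 2.38 / 0.01980 ≈ 120 L

120 L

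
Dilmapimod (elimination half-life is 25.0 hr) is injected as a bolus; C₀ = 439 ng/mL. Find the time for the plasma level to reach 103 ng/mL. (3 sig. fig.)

52.3 hours

k = ln 2 / 25.0 = 0.02773 hr⁻¹
C(t) = C₀ e^(−kt)  ⇒  t = ln(C₀/C) / k
t = ln(439/103) / 0.02773 = 1.450 / 0.02773 ≈ 52.3 hours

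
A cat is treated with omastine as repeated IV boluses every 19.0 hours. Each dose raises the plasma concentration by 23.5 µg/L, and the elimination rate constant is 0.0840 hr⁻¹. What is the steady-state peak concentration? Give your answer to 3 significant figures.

Fraction remaining after one interval: e^(−kτ) = e^(−0.08400 × 19.0) = 0.2027
R = 1 / (1 − 0.2027) = 1.254
Css,max = 23.5 × 1.254 ≈ 29.5 µg/L

29.5 µg/L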